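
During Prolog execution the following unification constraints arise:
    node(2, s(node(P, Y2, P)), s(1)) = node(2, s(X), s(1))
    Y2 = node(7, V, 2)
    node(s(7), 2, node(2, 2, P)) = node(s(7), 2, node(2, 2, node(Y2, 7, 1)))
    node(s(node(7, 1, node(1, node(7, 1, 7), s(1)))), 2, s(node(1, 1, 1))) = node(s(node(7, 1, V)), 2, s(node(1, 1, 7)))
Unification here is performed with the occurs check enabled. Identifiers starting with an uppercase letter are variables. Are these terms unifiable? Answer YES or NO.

Decompose node/3: 2 = 2,  s(node(P, Y2, P)) = s(X),  s(1) = s(1).
Delete trivial equation 2 = 2.
Decompose s/1: node(P, Y2, P) = X.
Bind X := node(P, Y2, P); no other remaining equation mentions X.
Delete trivial equation s(1) = s(1).
Bind Y2 := node(7, V, 2); substituting into the one remaining equation that mentions Y2 gives: node(s(7), 2, node(2, 2, P)) = node(s(7), 2, node(2, 2, node(node(7, V, 2), 7, 1))). Substituting into the earlier binding gives X := node(P, node(7, V, 2), P).
Decompose node/3: s(7) = s(7),  2 = 2,  node(2, 2, P) = node(2, 2, node(node(7, V, 2), 7, 1)).
Delete trivial equation s(7) = s(7).
Delete trivial equation 2 = 2.
Decompose node/3: 2 = 2,  2 = 2,  P = node(node(7, V, 2), 7, 1).
Delete trivial equation 2 = 2.
Delete trivial equation 2 = 2.
Bind P := node(node(7, V, 2), 7, 1); no other remaining equation mentions P. Substituting into the earlier binding gives X := node(node(node(7, V, 2), 7, 1), node(7, V, 2), node(node(7, V, 2), 7, 1)).
Decompose node/3: s(node(7, 1, node(1, node(7, 1, 7), s(1)))) = s(node(7, 1, V)),  2 = 2,  s(node(1, 1, 1)) = s(node(1, 1, 7)).
Decompose s/1: node(7, 1, node(1, node(7, 1, 7), s(1))) = node(7, 1, V).
Decompose node/3: 7 = 7,  1 = 1,  node(1, node(7, 1, 7), s(1)) = V.
Delete trivial equation 7 = 7.
Delete trivial equation 1 = 1.
Bind V := node(1, node(7, 1, 7), s(1)); no other remaining equation mentions V. Substituting into the earlier bindings gives X := node(node(node(7, node(1, node(7, 1, 7), s(1)), 2), 7, 1), node(7, node(1, node(7, 1, 7), s(1)), 2), node(node(7, node(1, node(7, 1, 7), s(1)), 2), 7, 1)), Y2 := node(7, node(1, node(7, 1, 7), s(1)), 2), P := node(node(7, node(1, node(7, 1, 7), s(1)), 2), 7, 1).
Delete trivial equation 2 = 2.
Decompose s/1: node(1, 1, 1) = node(1, 1, 7).
Decompose node/3: 1 = 1,  1 = 1,  1 = 7.
Delete trivial equation 1 = 1.
Delete trivial equation 1 = 1.
Clash: constants 1 and 7 differ; no unifier exists.

NO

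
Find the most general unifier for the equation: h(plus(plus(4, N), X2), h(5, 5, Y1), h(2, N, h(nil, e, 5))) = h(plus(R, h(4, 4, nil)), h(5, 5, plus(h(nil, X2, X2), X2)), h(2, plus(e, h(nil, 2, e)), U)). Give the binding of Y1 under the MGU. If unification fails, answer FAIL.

Decompose h/3: plus(plus(4, N), X2) = plus(R, h(4, 4, nil)),  h(5, 5, Y1) = h(5, 5, plus(h(nil, X2, X2), X2)),  h(2, N, h(nil, e, 5)) = h(2, plus(e, h(nil, 2, e)), U).
Decompose plus/2: plus(4, N) = R,  X2 = h(4, 4, nil).
Bind R := plus(4, N); no other remaining equation mentions R.
Bind X2 := h(4, 4, nil); substituting into the one remaining equation that mentions X2 gives: h(5, 5, Y1) = h(5, 5, plus(h(nil, h(4, 4, nil), h(4, 4, nil)), h(4, 4, nil))).
Decompose h/3: 5 = 5,  5 = 5,  Y1 = plus(h(nil, h(4, 4, nil), h(4, 4, nil)), h(4, 4, nil)).
Delete trivial equation 5 = 5.
Delete trivial equation 5 = 5.
Bind Y1 := plus(h(nil, h(4, 4, nil), h(4, 4, nil)), h(4, 4, nil)); no other remaining equation mentions Y1.
Decompose h/3: 2 = 2,  N = plus(e, h(nil, 2, e)),  h(nil, e, 5) = U.
Delete trivial equation 2 = 2.
Bind N := plus(e, h(nil, 2, e)); no other remaining equation mentions N. Substituting into the earlier binding gives R := plus(4, plus(e, h(nil, 2, e))).
Bind U := h(nil, e, 5).
MGU = { R ↦ plus(4, plus(e, h(nil, 2, e))), X2 ↦ h(4, 4, nil), Y1 ↦ plus(h(nil, h(4, 4, nil), h(4, 4, nil)), h(4, 4, nil)), N ↦ plus(e, h(nil, 2, e)), U ↦ h(nil, e, 5) }, so Y1 ↦ plus(h(nil, h(4, 4, nil), h(4, 4, nil)), h(4, 4, nil)).

plus(h(nil, h(4, 4, nil), h(4, 4, nil)), h(4, 4, nil))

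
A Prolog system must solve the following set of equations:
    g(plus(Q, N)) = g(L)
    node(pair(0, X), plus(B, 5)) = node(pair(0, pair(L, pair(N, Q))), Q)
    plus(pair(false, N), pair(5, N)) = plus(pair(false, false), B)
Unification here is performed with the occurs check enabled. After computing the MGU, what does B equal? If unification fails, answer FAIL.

pair(5, false)

Decompose g/1: plus(Q, N) = L.
Bind L := plus(Q, N); substituting into the one remaining equation that mentions L gives: node(pair(0, X), plus(B, 5)) = node(pair(0, pair(plus(Q, N), pair(N, Q))), Q).
Decompose node/2: pair(0, X) = pair(0, pair(plus(Q, N), pair(N, Q))),  plus(B, 5) = Q.
Decompose pair/2: 0 = 0,  X = pair(plus(Q, N), pair(N, Q)).
Delete trivial equation 0 = 0.
Bind X := pair(plus(Q, N), pair(N, Q)); no other remaining equation mentions X.
Bind Q := plus(B, 5); no other remaining equation mentions Q. Substituting into the earlier bindings gives L := plus(plus(B, 5), N), X := pair(plus(plus(B, 5), N), pair(N, plus(B, 5))).
Decompose plus/2: pair(false, N) = pair(false, false),  pair(5, N) = B.
Decompose pair/2: false = false,  N = false.
Delete trivial equation false = false.
Bind N := false; substituting into the remaining equation gives: pair(5, false) = B. Substituting into the earlier bindings gives L := plus(plus(B, 5), false), X := pair(plus(plus(B, 5), false), pair(false, plus(B, 5))).
Bind B := pair(5, false). Substituting into the earlier bindings gives L := plus(plus(pair(5, false), 5), false), X := pair(plus(plus(pair(5, false), 5), false), pair(false, plus(pair(5, false), 5))), Q := plus(pair(5, false), 5).
MGU = { L -> plus(plus(pair(5, false), 5), false), X -> pair(plus(plus(pair(5, false), 5), false), pair(false, plus(pair(5, false), 5))), Q -> plus(pair(5, false), 5), N -> false, B -> pair(5, false) }, so B -> pair(5, false).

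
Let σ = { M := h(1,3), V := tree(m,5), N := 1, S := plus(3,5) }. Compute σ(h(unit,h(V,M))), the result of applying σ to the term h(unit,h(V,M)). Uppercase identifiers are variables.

Replace each occurrence of M with h(1,3).
Replace each occurrence of V with tree(m,5).
Result: h(unit,h(tree(m,5),h(1,3))).

h(unit,h(tree(m,5),h(1,3)))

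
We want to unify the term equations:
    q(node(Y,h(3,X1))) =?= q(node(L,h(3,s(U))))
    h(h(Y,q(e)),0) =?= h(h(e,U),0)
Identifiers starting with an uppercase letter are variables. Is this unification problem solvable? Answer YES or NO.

YES

Decompose q/1: node(Y,h(3,X1)) =?= node(L,h(3,s(U))).
Decompose node/2: Y =?= L,  h(3,X1) =?= h(3,s(U)).
Bind Y := L; substituting into the one remaining equation that mentions Y gives: h(h(L,q(e)),0) =?= h(h(e,U),0).
Decompose h/2: 3 =?= 3,  X1 =?= s(U).
Delete trivial equation 3 =?= 3.
Bind X1 := s(U); no other remaining equation mentions X1.
Decompose h/2: h(L,q(e)) =?= h(e,U),  0 =?= 0.
Decompose h/2: L =?= e,  q(e) =?= U.
Bind L := e; no other remaining equation mentions L. Substituting into the earlier binding gives Y := e.
Bind U := q(e); no other remaining equation mentions U. Substituting into the earlier binding gives X1 := s(q(e)).
Delete trivial equation 0 =?= 0.
No equations remain and no clash or occurs-check failure arose, so a unifier exists.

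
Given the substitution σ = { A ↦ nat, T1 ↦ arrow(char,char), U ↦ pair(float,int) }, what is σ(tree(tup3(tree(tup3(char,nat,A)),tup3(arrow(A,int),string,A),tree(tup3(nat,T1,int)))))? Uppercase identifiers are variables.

Replace each occurrence of A with nat.
Replace each occurrence of T1 with arrow(char,char).
Result: tree(tup3(tree(tup3(char,nat,nat)),tup3(arrow(nat,int),string,nat),tree(tup3(nat,arrow(char,char),int)))).

tree(tup3(tree(tup3(char,nat,nat)),tup3(arrow(nat,int),string,nat),tree(tup3(nat,arrow(char,char),int))))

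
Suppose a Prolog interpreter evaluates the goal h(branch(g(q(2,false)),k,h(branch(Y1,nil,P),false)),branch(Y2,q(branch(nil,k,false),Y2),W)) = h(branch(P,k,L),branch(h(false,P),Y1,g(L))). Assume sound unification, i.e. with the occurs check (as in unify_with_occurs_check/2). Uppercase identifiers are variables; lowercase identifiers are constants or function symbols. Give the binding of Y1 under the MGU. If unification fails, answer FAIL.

Decompose h/2: branch(g(q(2,false)),k,h(branch(Y1,nil,P),false)) = branch(P,k,L),  branch(Y2,q(branch(nil,k,false),Y2),W) = branch(h(false,P),Y1,g(L)).
Decompose branch/3: g(q(2,false)) = P,  k = k,  h(branch(Y1,nil,P),false) = L.
Bind P := g(q(2,false)); substituting into the 2 remaining equations that mention P gives: h(branch(Y1,nil,g(q(2,false))),false) = L,  branch(Y2,q(branch(nil,k,false),Y2),W) = branch(h(false,g(q(2,false))),Y1,g(L)).
Delete trivial equation k = k.
Bind L := h(branch(Y1,nil,g(q(2,false))),false); substituting into the remaining equation gives: branch(Y2,q(branch(nil,k,false),Y2),W) = branch(h(false,g(q(2,false))),Y1,g(h(branch(Y1,nil,g(q(2,false))),false))).
Decompose branch/3: Y2 = h(false,g(q(2,false))),  q(branch(nil,k,false),Y2) = Y1,  W = g(h(branch(Y1,nil,g(q(2,false))),false)).
Bind Y2 := h(false,g(q(2,false))); substituting into the one remaining equation that mentions Y2 gives: q(branch(nil,k,false),h(false,g(q(2,false)))) = Y1.
Bind Y1 := q(branch(nil,k,false),h(false,g(q(2,false)))); substituting into the remaining equation gives: W = g(h(branch(q(branch(nil,k,false),h(false,g(q(2,false)))),nil,g(q(2,false))),false)). Substituting into the earlier binding gives L := h(branch(q(branch(nil,k,false),h(false,g(q(2,false)))),nil,g(q(2,false))),false).
Bind W := g(h(branch(q(branch(nil,k,false),h(false,g(q(2,false)))),nil,g(q(2,false))),false)).
MGU = { P = g(q(2,false)), L = h(branch(q(branch(nil,k,false),h(false,g(q(2,false)))),nil,g(q(2,false))),false), Y2 = h(false,g(q(2,false))), Y1 = q(branch(nil,k,false),h(false,g(q(2,false)))), W = g(h(branch(q(branch(nil,k,false),h(false,g(q(2,false)))),nil,g(q(2,false))),false)) }, so Y1 = q(branch(nil,k,false),h(false,g(q(2,false)))).

q(branch(nil,k,false),h(false,g(q(2,false))))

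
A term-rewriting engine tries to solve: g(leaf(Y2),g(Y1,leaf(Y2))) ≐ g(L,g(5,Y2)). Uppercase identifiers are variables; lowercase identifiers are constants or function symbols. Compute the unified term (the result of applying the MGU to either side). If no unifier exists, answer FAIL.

FAIL

Decompose g/2: leaf(Y2) ≐ L,  g(Y1,leaf(Y2)) ≐ g(5,Y2).
Bind L := leaf(Y2); no other remaining equation mentions L.
Decompose g/2: Y1 ≐ 5,  leaf(Y2) ≐ Y2.
Bind Y1 := 5; no other remaining equation mentions Y1.
Occurs check fails: Y2 occurs in leaf(Y2); the equation Y2 ≐ leaf(Y2) has no finite solution.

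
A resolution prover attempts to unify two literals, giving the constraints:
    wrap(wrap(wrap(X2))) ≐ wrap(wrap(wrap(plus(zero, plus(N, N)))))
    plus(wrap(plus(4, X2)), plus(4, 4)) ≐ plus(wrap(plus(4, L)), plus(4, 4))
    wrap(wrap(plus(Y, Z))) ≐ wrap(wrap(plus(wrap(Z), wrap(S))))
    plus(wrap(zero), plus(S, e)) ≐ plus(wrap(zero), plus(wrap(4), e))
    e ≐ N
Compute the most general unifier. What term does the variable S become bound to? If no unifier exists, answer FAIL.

Decompose wrap/1: wrap(wrap(X2)) ≐ wrap(wrap(plus(zero, plus(N, N)))).
Decompose wrap/1: wrap(X2) ≐ wrap(plus(zero, plus(N, N))).
Decompose wrap/1: X2 ≐ plus(zero, plus(N, N)).
Bind X2 := plus(zero, plus(N, N)); substituting into the one remaining equation that mentions X2 gives: plus(wrap(plus(4, plus(zero, plus(N, N)))), plus(4, 4)) ≐ plus(wrap(plus(4, L)), plus(4, 4)).
Decompose plus/2: wrap(plus(4, plus(zero, plus(N, N)))) ≐ wrap(plus(4, L)),  plus(4, 4) ≐ plus(4, 4).
Decompose wrap/1: plus(4, plus(zero, plus(N, N))) ≐ plus(4, L).
Decompose plus/2: 4 ≐ 4,  plus(zero, plus(N, N)) ≐ L.
Delete trivial equation 4 ≐ 4.
Bind L := plus(zero, plus(N, N)); no other remaining equation mentions L.
Delete trivial equation plus(4, 4) ≐ plus(4, 4).
Decompose wrap/1: wrap(plus(Y, Z)) ≐ wrap(plus(wrap(Z), wrap(S))).
Decompose wrap/1: plus(Y, Z) ≐ plus(wrap(Z), wrap(S)).
Decompose plus/2: Y ≐ wrap(Z),  Z ≐ wrap(S).
Bind Y := wrap(Z); no other remaining equation mentions Y.
Bind Z := wrap(S); no other remaining equation mentions Z. Substituting into the earlier binding gives Y := wrap(wrap(S)).
Decompose plus/2: wrap(zero) ≐ wrap(zero),  plus(S, e) ≐ plus(wrap(4), e).
Delete trivial equation wrap(zero) ≐ wrap(zero).
Decompose plus/2: S ≐ wrap(4),  e ≐ e.
Bind S := wrap(4); no other remaining equation mentions S. Substituting into the earlier bindings gives Y := wrap(wrap(wrap(4))), Z := wrap(wrap(4)).
Delete trivial equation e ≐ e.
Bind N := e. Substituting into the earlier bindings gives X2 := plus(zero, plus(e, e)), L := plus(zero, plus(e, e)).
MGU = { X2 := plus(zero, plus(e, e)), L := plus(zero, plus(e, e)), Y := wrap(wrap(wrap(4))), Z := wrap(wrap(4)), S := wrap(4), N := e }, so S := wrap(4).

wrap(4)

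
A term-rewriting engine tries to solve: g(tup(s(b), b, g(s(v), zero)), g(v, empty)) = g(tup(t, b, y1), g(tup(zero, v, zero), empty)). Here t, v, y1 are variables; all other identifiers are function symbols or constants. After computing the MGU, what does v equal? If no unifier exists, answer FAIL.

FAIL

Decompose g/2: tup(s(b), b, g(s(v), zero)) = tup(t, b, y1),  g(v, empty) = g(tup(zero, v, zero), empty).
Decompose tup/3: s(b) = t,  b = b,  g(s(v), zero) = y1.
Bind t := s(b); no other remaining equation mentions t.
Delete trivial equation b = b.
Bind y1 := g(s(v), zero); no other remaining equation mentions y1.
Decompose g/2: v = tup(zero, v, zero),  empty = empty.
Occurs check fails: v occurs in tup(zero, v, zero); the equation v = tup(zero, v, zero) has no finite solution.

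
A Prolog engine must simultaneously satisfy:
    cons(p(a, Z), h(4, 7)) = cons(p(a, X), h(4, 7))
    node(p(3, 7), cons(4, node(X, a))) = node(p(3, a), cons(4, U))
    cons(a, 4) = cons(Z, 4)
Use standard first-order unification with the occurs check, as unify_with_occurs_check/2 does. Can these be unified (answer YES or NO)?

NO

Decompose cons/2: p(a, Z) = p(a, X),  h(4, 7) = h(4, 7).
Decompose p/2: a = a,  Z = X.
Delete trivial equation a = a.
Bind Z := X; substituting into the one remaining equation that mentions Z gives: cons(a, 4) = cons(X, 4).
Delete trivial equation h(4, 7) = h(4, 7).
Decompose node/2: p(3, 7) = p(3, a),  cons(4, node(X, a)) = cons(4, U).
Decompose p/2: 3 = 3,  7 = a.
Delete trivial equation 3 = 3.
Clash: constants 7 and a differ; no unifier exists.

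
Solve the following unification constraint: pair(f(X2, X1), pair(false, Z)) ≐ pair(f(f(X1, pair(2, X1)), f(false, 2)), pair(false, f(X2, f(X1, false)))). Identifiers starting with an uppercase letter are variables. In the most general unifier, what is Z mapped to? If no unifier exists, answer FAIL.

f(f(f(false, 2), pair(2, f(false, 2))), f(f(false, 2), false))

Decompose pair/2: f(X2, X1) ≐ f(f(X1, pair(2, X1)), f(false, 2)),  pair(false, Z) ≐ pair(false, f(X2, f(X1, false))).
Decompose f/2: X2 ≐ f(X1, pair(2, X1)),  X1 ≐ f(false, 2).
Bind X2 := f(X1, pair(2, X1)); substituting into the one remaining equation that mentions X2 gives: pair(false, Z) ≐ pair(false, f(f(X1, pair(2, X1)), f(X1, false))).
Bind X1 := f(false, 2); substituting into the remaining equation gives: pair(false, Z) ≐ pair(false, f(f(f(false, 2), pair(2, f(false, 2))), f(f(false, 2), false))). Substituting into the earlier binding gives X2 := f(f(false, 2), pair(2, f(false, 2))).
Decompose pair/2: false ≐ false,  Z ≐ f(f(f(false, 2), pair(2, f(false, 2))), f(f(false, 2), false)).
Delete trivial equation false ≐ false.
Bind Z := f(f(f(false, 2), pair(2, f(false, 2))), f(f(false, 2), false)).
MGU = { X2 -> f(f(false, 2), pair(2, f(false, 2))), X1 -> f(false, 2), Z -> f(f(f(false, 2), pair(2, f(false, 2))), f(f(false, 2), false)) }, so Z -> f(f(f(false, 2), pair(2, f(false, 2))), f(f(false, 2), false)).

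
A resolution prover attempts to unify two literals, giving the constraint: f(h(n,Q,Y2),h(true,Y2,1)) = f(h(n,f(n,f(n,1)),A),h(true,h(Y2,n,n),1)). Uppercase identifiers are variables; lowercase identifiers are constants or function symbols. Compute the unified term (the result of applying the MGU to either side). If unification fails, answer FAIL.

FAIL

Decompose f/2: h(n,Q,Y2) = h(n,f(n,f(n,1)),A),  h(true,Y2,1) = h(true,h(Y2,n,n),1).
Decompose h/3: n = n,  Q = f(n,f(n,1)),  Y2 = A.
Delete trivial equation n = n.
Bind Q := f(n,f(n,1)); no other remaining equation mentions Q.
Bind Y2 := A; substituting into the remaining equation gives: h(true,A,1) = h(true,h(A,n,n),1).
Decompose h/3: true = true,  A = h(A,n,n),  1 = 1.
Delete trivial equation true = true.
Occurs check fails: A occurs in h(A,n,n); the equation A = h(A,n,n) has no finite solution.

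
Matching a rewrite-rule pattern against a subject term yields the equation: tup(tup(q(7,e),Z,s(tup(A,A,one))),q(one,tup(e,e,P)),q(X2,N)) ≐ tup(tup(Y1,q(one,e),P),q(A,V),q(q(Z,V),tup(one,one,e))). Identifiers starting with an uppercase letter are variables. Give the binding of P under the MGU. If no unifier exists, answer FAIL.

s(tup(one,one,one))

Decompose tup/3: tup(q(7,e),Z,s(tup(A,A,one))) ≐ tup(Y1,q(one,e),P),  q(one,tup(e,e,P)) ≐ q(A,V),  q(X2,N) ≐ q(q(Z,V),tup(one,one,e)).
Decompose tup/3: q(7,e) ≐ Y1,  Z ≐ q(one,e),  s(tup(A,A,one)) ≐ P.
Bind Y1 := q(7,e); no other remaining equation mentions Y1.
Bind Z := q(one,e); substituting into the one remaining equation that mentions Z gives: q(X2,N) ≐ q(q(q(one,e),V),tup(one,one,e)).
Bind P := s(tup(A,A,one)); substituting into the one remaining equation that mentions P gives: q(one,tup(e,e,s(tup(A,A,one)))) ≐ q(A,V).
Decompose q/2: one ≐ A,  tup(e,e,s(tup(A,A,one))) ≐ V.
Bind A := one; substituting into the one remaining equation that mentions A gives: tup(e,e,s(tup(one,one,one))) ≐ V. Substituting into the earlier binding gives P := s(tup(one,one,one)).
Bind V := tup(e,e,s(tup(one,one,one))); substituting into the remaining equation gives: q(X2,N) ≐ q(q(q(one,e),tup(e,e,s(tup(one,one,one)))),tup(one,one,e)).
Decompose q/2: X2 ≐ q(q(one,e),tup(e,e,s(tup(one,one,one)))),  N ≐ tup(one,one,e).
Bind X2 := q(q(one,e),tup(e,e,s(tup(one,one,one)))); no other remaining equation mentions X2.
Bind N := tup(one,one,e).
MGU = { Y1 := q(7,e), Z := q(one,e), P := s(tup(one,one,one)), A := one, V := tup(e,e,s(tup(one,one,one))), X2 := q(q(one,e),tup(e,e,s(tup(one,one,one)))), N := tup(one,one,e) }, so P := s(tup(one,one,one)).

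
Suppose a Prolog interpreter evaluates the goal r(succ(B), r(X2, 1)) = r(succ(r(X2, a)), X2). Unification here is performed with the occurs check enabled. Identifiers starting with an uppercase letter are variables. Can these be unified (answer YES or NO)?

Decompose r/2: succ(B) = succ(r(X2, a)),  r(X2, 1) = X2.
Decompose succ/1: B = r(X2, a).
Bind B := r(X2, a); no other remaining equation mentions B.
Occurs check fails: X2 occurs in r(X2, 1); the equation X2 = r(X2, 1) has no finite solution.

NO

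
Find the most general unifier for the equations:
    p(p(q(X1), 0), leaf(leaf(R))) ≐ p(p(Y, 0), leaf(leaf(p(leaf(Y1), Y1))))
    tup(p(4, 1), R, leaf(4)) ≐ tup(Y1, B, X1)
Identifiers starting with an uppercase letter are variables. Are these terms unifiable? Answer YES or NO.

YES

Decompose p/2: p(q(X1), 0) ≐ p(Y, 0),  leaf(leaf(R)) ≐ leaf(leaf(p(leaf(Y1), Y1))).
Decompose p/2: q(X1) ≐ Y,  0 ≐ 0.
Bind Y := q(X1); no other remaining equation mentions Y.
Delete trivial equation 0 ≐ 0.
Decompose leaf/1: leaf(R) ≐ leaf(p(leaf(Y1), Y1)).
Decompose leaf/1: R ≐ p(leaf(Y1), Y1).
Bind R := p(leaf(Y1), Y1); substituting into the remaining equation gives: tup(p(4, 1), p(leaf(Y1), Y1), leaf(4)) ≐ tup(Y1, B, X1).
Decompose tup/3: p(4, 1) ≐ Y1,  p(leaf(Y1), Y1) ≐ B,  leaf(4) ≐ X1.
Bind Y1 := p(4, 1); substituting into the one remaining equation that mentions Y1 gives: p(leaf(p(4, 1)), p(4, 1)) ≐ B. Substituting into the earlier binding gives R := p(leaf(p(4, 1)), p(4, 1)).
Bind B := p(leaf(p(4, 1)), p(4, 1)); no other remaining equation mentions B.
Bind X1 := leaf(4). Substituting into the earlier binding gives Y := q(leaf(4)).
No equations remain and no clash or occurs-check failure arose, so a unifier exists.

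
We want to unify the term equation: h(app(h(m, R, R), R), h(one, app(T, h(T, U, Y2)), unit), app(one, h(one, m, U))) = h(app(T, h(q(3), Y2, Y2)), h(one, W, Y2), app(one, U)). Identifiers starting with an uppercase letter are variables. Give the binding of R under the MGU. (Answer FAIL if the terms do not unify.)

FAIL

Decompose h/3: app(h(m, R, R), R) = app(T, h(q(3), Y2, Y2)),  h(one, app(T, h(T, U, Y2)), unit) = h(one, W, Y2),  app(one, h(one, m, U)) = app(one, U).
Decompose app/2: h(m, R, R) = T,  R = h(q(3), Y2, Y2).
Bind T := h(m, R, R); substituting into the one remaining equation that mentions T gives: h(one, app(h(m, R, R), h(h(m, R, R), U, Y2)), unit) = h(one, W, Y2).
Bind R := h(q(3), Y2, Y2); substituting into the one remaining equation that mentions R gives: h(one, app(h(m, h(q(3), Y2, Y2), h(q(3), Y2, Y2)), h(h(m, h(q(3), Y2, Y2), h(q(3), Y2, Y2)), U, Y2)), unit) = h(one, W, Y2). Substituting into the earlier binding gives T := h(m, h(q(3), Y2, Y2), h(q(3), Y2, Y2)).
Decompose h/3: one = one,  app(h(m, h(q(3), Y2, Y2), h(q(3), Y2, Y2)), h(h(m, h(q(3), Y2, Y2), h(q(3), Y2, Y2)), U, Y2)) = W,  unit = Y2.
Delete trivial equation one = one.
Bind W := app(h(m, h(q(3), Y2, Y2), h(q(3), Y2, Y2)), h(h(m, h(q(3), Y2, Y2), h(q(3), Y2, Y2)), U, Y2)); no other remaining equation mentions W.
Bind Y2 := unit; no other remaining equation mentions Y2. Substituting into the earlier bindings gives T := h(m, h(q(3), unit, unit), h(q(3), unit, unit)), R := h(q(3), unit, unit), W := app(h(m, h(q(3), unit, unit), h(q(3), unit, unit)), h(h(m, h(q(3), unit, unit), h(q(3), unit, unit)), U, unit)).
Decompose app/2: one = one,  h(one, m, U) = U.
Delete trivial equation one = one.
Occurs check fails: U occurs in h(one, m, U); the equation U = h(one, m, U) has no finite solution.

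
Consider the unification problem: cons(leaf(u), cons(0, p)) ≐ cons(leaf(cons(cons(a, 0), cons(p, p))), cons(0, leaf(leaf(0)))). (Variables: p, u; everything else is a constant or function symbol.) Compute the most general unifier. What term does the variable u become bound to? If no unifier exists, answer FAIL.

cons(cons(a, 0), cons(leaf(leaf(0)), leaf(leaf(0))))

Decompose cons/2: leaf(u) ≐ leaf(cons(cons(a, 0), cons(p, p))),  cons(0, p) ≐ cons(0, leaf(leaf(0))).
Decompose leaf/1: u ≐ cons(cons(a, 0), cons(p, p)).
Bind u := cons(cons(a, 0), cons(p, p)); no other remaining equation mentions u.
Decompose cons/2: 0 ≐ 0,  p ≐ leaf(leaf(0)).
Delete trivial equation 0 ≐ 0.
Bind p := leaf(leaf(0)). Substituting into the earlier binding gives u := cons(cons(a, 0), cons(leaf(leaf(0)), leaf(leaf(0)))).
MGU = { u ↦ cons(cons(a, 0), cons(leaf(leaf(0)), leaf(leaf(0)))), p ↦ leaf(leaf(0)) }, so u ↦ cons(cons(a, 0), cons(leaf(leaf(0)), leaf(leaf(0)))).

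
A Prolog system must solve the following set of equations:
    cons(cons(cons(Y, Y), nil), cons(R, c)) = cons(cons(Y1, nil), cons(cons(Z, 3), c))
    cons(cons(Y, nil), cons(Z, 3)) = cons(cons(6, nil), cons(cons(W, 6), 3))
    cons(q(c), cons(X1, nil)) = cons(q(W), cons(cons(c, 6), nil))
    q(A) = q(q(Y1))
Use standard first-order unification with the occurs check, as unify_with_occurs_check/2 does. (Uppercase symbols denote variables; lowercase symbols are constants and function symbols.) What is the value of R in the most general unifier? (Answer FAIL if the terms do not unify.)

Decompose cons/2: cons(cons(Y, Y), nil) = cons(Y1, nil),  cons(R, c) = cons(cons(Z, 3), c).
Decompose cons/2: cons(Y, Y) = Y1,  nil = nil.
Bind Y1 := cons(Y, Y); substituting into the one remaining equation that mentions Y1 gives: q(A) = q(q(cons(Y, Y))).
Delete trivial equation nil = nil.
Decompose cons/2: R = cons(Z, 3),  c = c.
Bind R := cons(Z, 3); no other remaining equation mentions R.
Delete trivial equation c = c.
Decompose cons/2: cons(Y, nil) = cons(6, nil),  cons(Z, 3) = cons(cons(W, 6), 3).
Decompose cons/2: Y = 6,  nil = nil.
Bind Y := 6; substituting into the one remaining equation that mentions Y gives: q(A) = q(q(cons(6, 6))). Substituting into the earlier binding gives Y1 := cons(6, 6).
Delete trivial equation nil = nil.
Decompose cons/2: Z = cons(W, 6),  3 = 3.
Bind Z := cons(W, 6); no other remaining equation mentions Z. Substituting into the earlier binding gives R := cons(cons(W, 6), 3).
Delete trivial equation 3 = 3.
Decompose cons/2: q(c) = q(W),  cons(X1, nil) = cons(cons(c, 6), nil).
Decompose q/1: c = W.
Bind W := c; no other remaining equation mentions W. Substituting into the earlier bindings gives R := cons(cons(c, 6), 3), Z := cons(c, 6).
Decompose cons/2: X1 = cons(c, 6),  nil = nil.
Bind X1 := cons(c, 6); no other remaining equation mentions X1.
Delete trivial equation nil = nil.
Decompose q/1: A = q(cons(6, 6)).
Bind A := q(cons(6, 6)).
MGU = { Y1 -> cons(6, 6), R -> cons(cons(c, 6), 3), Y -> 6, Z -> cons(c, 6), W -> c, X1 -> cons(c, 6), A -> q(cons(6, 6)) }, so R -> cons(cons(c, 6), 3).

cons(cons(c, 6), 3)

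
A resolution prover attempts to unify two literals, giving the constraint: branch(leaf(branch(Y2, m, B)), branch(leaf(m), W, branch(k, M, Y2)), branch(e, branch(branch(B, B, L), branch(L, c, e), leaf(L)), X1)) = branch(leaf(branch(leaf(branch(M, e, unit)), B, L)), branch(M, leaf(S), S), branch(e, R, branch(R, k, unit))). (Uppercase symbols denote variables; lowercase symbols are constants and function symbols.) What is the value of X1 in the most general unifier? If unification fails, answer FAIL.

Decompose branch/3: leaf(branch(Y2, m, B)) = leaf(branch(leaf(branch(M, e, unit)), B, L)),  branch(leaf(m), W, branch(k, M, Y2)) = branch(M, leaf(S), S),  branch(e, branch(branch(B, B, L), branch(L, c, e), leaf(L)), X1) = branch(e, R, branch(R, k, unit)).
Decompose leaf/1: branch(Y2, m, B) = branch(leaf(branch(M, e, unit)), B, L).
Decompose branch/3: Y2 = leaf(branch(M, e, unit)),  m = B,  B = L.
Bind Y2 := leaf(branch(M, e, unit)); substituting into the one remaining equation that mentions Y2 gives: branch(leaf(m), W, branch(k, M, leaf(branch(M, e, unit)))) = branch(M, leaf(S), S).
Bind B := m; substituting into the 2 remaining equations that mention B gives: m = L,  branch(e, branch(branch(m, m, L), branch(L, c, e), leaf(L)), X1) = branch(e, R, branch(R, k, unit)).
Bind L := m; substituting into the one remaining equation that mentions L gives: branch(e, branch(branch(m, m, m), branch(m, c, e), leaf(m)), X1) = branch(e, R, branch(R, k, unit)).
Decompose branch/3: leaf(m) = M,  W = leaf(S),  branch(k, M, leaf(branch(M, e, unit))) = S.
Bind M := leaf(m); substituting into the one remaining equation that mentions M gives: branch(k, leaf(m), leaf(branch(leaf(m), e, unit))) = S. Substituting into the earlier binding gives Y2 := leaf(branch(leaf(m), e, unit)).
Bind W := leaf(S); no other remaining equation mentions W.
Bind S := branch(k, leaf(m), leaf(branch(leaf(m), e, unit))); no other remaining equation mentions S. Substituting into the earlier binding gives W := leaf(branch(k, leaf(m), leaf(branch(leaf(m), e, unit)))).
Decompose branch/3: e = e,  branch(branch(m, m, m), branch(m, c, e), leaf(m)) = R,  X1 = branch(R, k, unit).
Delete trivial equation e = e.
Bind R := branch(branch(m, m, m), branch(m, c, e), leaf(m)); substituting into the remaining equation gives: X1 = branch(branch(branch(m, m, m), branch(m, c, e), leaf(m)), k, unit).
Bind X1 := branch(branch(branch(m, m, m), branch(m, c, e), leaf(m)), k, unit).
MGU = { Y2 ↦ leaf(branch(leaf(m), e, unit)), B ↦ m, L ↦ m, M ↦ leaf(m), W ↦ leaf(branch(k, leaf(m), leaf(branch(leaf(m), e, unit)))), S ↦ branch(k, leaf(m), leaf(branch(leaf(m), e, unit))), R ↦ branch(branch(m, m, m), branch(m, c, e), leaf(m)), X1 ↦ branch(branch(branch(m, m, m), branch(m, c, e), leaf(m)), k, unit) }, so X1 ↦ branch(branch(branch(m, m, m), branch(m, c, e), leaf(m)), k, unit).

branch(branch(branch(m, m, m), branch(m, c, e), leaf(m)), k, unit)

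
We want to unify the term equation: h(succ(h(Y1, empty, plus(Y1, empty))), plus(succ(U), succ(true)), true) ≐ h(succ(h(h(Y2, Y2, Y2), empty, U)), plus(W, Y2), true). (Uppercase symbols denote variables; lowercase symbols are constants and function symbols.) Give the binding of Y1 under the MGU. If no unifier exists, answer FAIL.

Decompose h/3: succ(h(Y1, empty, plus(Y1, empty))) ≐ succ(h(h(Y2, Y2, Y2), empty, U)),  plus(succ(U), succ(true)) ≐ plus(W, Y2),  true ≐ true.
Decompose succ/1: h(Y1, empty, plus(Y1, empty)) ≐ h(h(Y2, Y2, Y2), empty, U).
Decompose h/3: Y1 ≐ h(Y2, Y2, Y2),  empty ≐ empty,  plus(Y1, empty) ≐ U.
Bind Y1 := h(Y2, Y2, Y2); substituting into the one remaining equation that mentions Y1 gives: plus(h(Y2, Y2, Y2), empty) ≐ U.
Delete trivial equation empty ≐ empty.
Bind U := plus(h(Y2, Y2, Y2), empty); substituting into the one remaining equation that mentions U gives: plus(succ(plus(h(Y2, Y2, Y2), empty)), succ(true)) ≐ plus(W, Y2).
Decompose plus/2: succ(plus(h(Y2, Y2, Y2), empty)) ≐ W,  succ(true) ≐ Y2.
Bind W := succ(plus(h(Y2, Y2, Y2), empty)); no other remaining equation mentions W.
Bind Y2 := succ(true); no other remaining equation mentions Y2. Substituting into the earlier bindings gives Y1 := h(succ(true), succ(true), succ(true)), U := plus(h(succ(true), succ(true), succ(true)), empty), W := succ(plus(h(succ(true), succ(true), succ(true)), empty)).
Delete trivial equation true ≐ true.
MGU = { Y1 -> h(succ(true), succ(true), succ(true)), U -> plus(h(succ(true), succ(true), succ(true)), empty), W -> succ(plus(h(succ(true), succ(true), succ(true)), empty)), Y2 -> succ(true) }, so Y1 -> h(succ(true), succ(true), succ(true)).

h(succ(true), succ(true), succ(true))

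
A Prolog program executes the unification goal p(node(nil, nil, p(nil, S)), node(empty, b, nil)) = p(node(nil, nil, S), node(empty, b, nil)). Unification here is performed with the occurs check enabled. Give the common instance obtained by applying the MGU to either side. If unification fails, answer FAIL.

FAIL

Decompose p/2: node(nil, nil, p(nil, S)) = node(nil, nil, S),  node(empty, b, nil) = node(empty, b, nil).
Decompose node/3: nil = nil,  nil = nil,  p(nil, S) = S.
Delete trivial equation nil = nil.
Delete trivial equation nil = nil.
Occurs check fails: S occurs in p(nil, S); the equation S = p(nil, S) has no finite solution.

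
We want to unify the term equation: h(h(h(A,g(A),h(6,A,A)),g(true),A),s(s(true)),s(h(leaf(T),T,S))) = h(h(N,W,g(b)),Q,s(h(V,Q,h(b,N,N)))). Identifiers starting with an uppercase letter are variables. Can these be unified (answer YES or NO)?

YES

Decompose h/3: h(h(A,g(A),h(6,A,A)),g(true),A) = h(N,W,g(b)),  s(s(true)) = Q,  s(h(leaf(T),T,S)) = s(h(V,Q,h(b,N,N))).
Decompose h/3: h(A,g(A),h(6,A,A)) = N,  g(true) = W,  A = g(b).
Bind N := h(A,g(A),h(6,A,A)); substituting into the one remaining equation that mentions N gives: s(h(leaf(T),T,S)) = s(h(V,Q,h(b,h(A,g(A),h(6,A,A)),h(A,g(A),h(6,A,A))))).
Bind W := g(true); no other remaining equation mentions W.
Bind A := g(b); substituting into the one remaining equation that mentions A gives: s(h(leaf(T),T,S)) = s(h(V,Q,h(b,h(g(b),g(g(b)),h(6,g(b),g(b))),h(g(b),g(g(b)),h(6,g(b),g(b)))))). Substituting into the earlier binding gives N := h(g(b),g(g(b)),h(6,g(b),g(b))).
Bind Q := s(s(true)); substituting into the remaining equation gives: s(h(leaf(T),T,S)) = s(h(V,s(s(true)),h(b,h(g(b),g(g(b)),h(6,g(b),g(b))),h(g(b),g(g(b)),h(6,g(b),g(b)))))).
Decompose s/1: h(leaf(T),T,S) = h(V,s(s(true)),h(b,h(g(b),g(g(b)),h(6,g(b),g(b))),h(g(b),g(g(b)),h(6,g(b),g(b))))).
Decompose h/3: leaf(T) = V,  T = s(s(true)),  S = h(b,h(g(b),g(g(b)),h(6,g(b),g(b))),h(g(b),g(g(b)),h(6,g(b),g(b)))).
Bind V := leaf(T); no other remaining equation mentions V.
Bind T := s(s(true)); no other remaining equation mentions T. Substituting into the earlier binding gives V := leaf(s(s(true))).
Bind S := h(b,h(g(b),g(g(b)),h(6,g(b),g(b))),h(g(b),g(g(b)),h(6,g(b),g(b)))).
No equations remain and no clash or occurs-check failure arose, so a unifier exists.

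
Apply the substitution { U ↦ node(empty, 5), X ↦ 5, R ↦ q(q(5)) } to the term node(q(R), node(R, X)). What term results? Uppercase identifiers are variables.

Replace each occurrence of X with 5.
Replace each occurrence of R with q(q(5)).
Result: node(q(q(q(5))), node(q(q(5)), 5)).

node(q(q(q(5))), node(q(q(5)), 5))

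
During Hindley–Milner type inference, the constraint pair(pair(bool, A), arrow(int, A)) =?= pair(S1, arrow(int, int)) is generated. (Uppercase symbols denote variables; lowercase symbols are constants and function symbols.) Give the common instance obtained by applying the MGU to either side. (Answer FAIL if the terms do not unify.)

pair(pair(bool, int), arrow(int, int))

Decompose pair/2: pair(bool, A) =?= S1,  arrow(int, A) =?= arrow(int, int).
Bind S1 := pair(bool, A); no other remaining equation mentions S1.
Decompose arrow/2: int =?= int,  A =?= int.
Delete trivial equation int =?= int.
Bind A := int. Substituting into the earlier binding gives S1 := pair(bool, int).
Applying the MGU to either side gives pair(pair(bool, int), arrow(int, int)).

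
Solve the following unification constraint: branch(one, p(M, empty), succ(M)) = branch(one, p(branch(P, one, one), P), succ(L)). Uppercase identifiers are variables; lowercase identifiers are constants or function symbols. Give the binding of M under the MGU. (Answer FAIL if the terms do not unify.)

Decompose branch/3: one = one,  p(M, empty) = p(branch(P, one, one), P),  succ(M) = succ(L).
Delete trivial equation one = one.
Decompose p/2: M = branch(P, one, one),  empty = P.
Bind M := branch(P, one, one); substituting into the one remaining equation that mentions M gives: succ(branch(P, one, one)) = succ(L).
Bind P := empty; substituting into the remaining equation gives: succ(branch(empty, one, one)) = succ(L). Substituting into the earlier binding gives M := branch(empty, one, one).
Decompose succ/1: branch(empty, one, one) = L.
Bind L := branch(empty, one, one).
MGU = { M -> branch(empty, one, one), P -> empty, L -> branch(empty, one, one) }, so M -> branch(empty, one, one).

branch(empty, one, one)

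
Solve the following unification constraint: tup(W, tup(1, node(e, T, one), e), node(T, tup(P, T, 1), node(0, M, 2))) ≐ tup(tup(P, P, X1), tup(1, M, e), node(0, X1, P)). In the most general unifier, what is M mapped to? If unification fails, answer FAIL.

node(e, 0, one)

Decompose tup/3: W ≐ tup(P, P, X1),  tup(1, node(e, T, one), e) ≐ tup(1, M, e),  node(T, tup(P, T, 1), node(0, M, 2)) ≐ node(0, X1, P).
Bind W := tup(P, P, X1); no other remaining equation mentions W.
Decompose tup/3: 1 ≐ 1,  node(e, T, one) ≐ M,  e ≐ e.
Delete trivial equation 1 ≐ 1.
Bind M := node(e, T, one); substituting into the one remaining equation that mentions M gives: node(T, tup(P, T, 1), node(0, node(e, T, one), 2)) ≐ node(0, X1, P).
Delete trivial equation e ≐ e.
Decompose node/3: T ≐ 0,  tup(P, T, 1) ≐ X1,  node(0, node(e, T, one), 2) ≐ P.
Bind T := 0; substituting into the remaining equations gives: tup(P, 0, 1) ≐ X1,  node(0, node(e, 0, one), 2) ≐ P. Substituting into the earlier binding gives M := node(e, 0, one).
Bind X1 := tup(P, 0, 1); no other remaining equation mentions X1. Substituting into the earlier binding gives W := tup(P, P, tup(P, 0, 1)).
Bind P := node(0, node(e, 0, one), 2). Substituting into the earlier bindings gives W := tup(node(0, node(e, 0, one), 2), node(0, node(e, 0, one), 2), tup(node(0, node(e, 0, one), 2), 0, 1)), X1 := tup(node(0, node(e, 0, one), 2), 0, 1).
MGU = { W ↦ tup(node(0, node(e, 0, one), 2), node(0, node(e, 0, one), 2), tup(node(0, node(e, 0, one), 2), 0, 1)), M ↦ node(e, 0, one), T ↦ 0, X1 ↦ tup(node(0, node(e, 0, one), 2), 0, 1), P ↦ node(0, node(e, 0, one), 2) }, so M ↦ node(e, 0, one).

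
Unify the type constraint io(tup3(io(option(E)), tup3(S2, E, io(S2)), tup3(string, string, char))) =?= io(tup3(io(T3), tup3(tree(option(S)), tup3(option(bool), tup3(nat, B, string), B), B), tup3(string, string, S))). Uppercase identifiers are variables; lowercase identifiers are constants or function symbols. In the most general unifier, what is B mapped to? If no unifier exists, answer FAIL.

io(tree(option(char)))

Decompose io/1: tup3(io(option(E)), tup3(S2, E, io(S2)), tup3(string, string, char)) =?= tup3(io(T3), tup3(tree(option(S)), tup3(option(bool), tup3(nat, B, string), B), B), tup3(string, string, S)).
Decompose tup3/3: io(option(E)) =?= io(T3),  tup3(S2, E, io(S2)) =?= tup3(tree(option(S)), tup3(option(bool), tup3(nat, B, string), B), B),  tup3(string, string, char) =?= tup3(string, string, S).
Decompose io/1: option(E) =?= T3.
Bind T3 := option(E); no other remaining equation mentions T3.
Decompose tup3/3: S2 =?= tree(option(S)),  E =?= tup3(option(bool), tup3(nat, B, string), B),  io(S2) =?= B.
Bind S2 := tree(option(S)); substituting into the one remaining equation that mentions S2 gives: io(tree(option(S))) =?= B.
Bind E := tup3(option(bool), tup3(nat, B, string), B); no other remaining equation mentions E. Substituting into the earlier binding gives T3 := option(tup3(option(bool), tup3(nat, B, string), B)).
Bind B := io(tree(option(S))); no other remaining equation mentions B. Substituting into the earlier bindings gives T3 := option(tup3(option(bool), tup3(nat, io(tree(option(S))), string), io(tree(option(S))))), E := tup3(option(bool), tup3(nat, io(tree(option(S))), string), io(tree(option(S)))).
Decompose tup3/3: string =?= string,  string =?= string,  char =?= S.
Delete trivial equation string =?= string.
Delete trivial equation string =?= string.
Bind S := char. Substituting into the earlier bindings gives T3 := option(tup3(option(bool), tup3(nat, io(tree(option(char))), string), io(tree(option(char))))), S2 := tree(option(char)), E := tup3(option(bool), tup3(nat, io(tree(option(char))), string), io(tree(option(char)))), B := io(tree(option(char))).
MGU = { T3 ↦ option(tup3(option(bool), tup3(nat, io(tree(option(char))), string), io(tree(option(char))))), S2 ↦ tree(option(char)), E ↦ tup3(option(bool), tup3(nat, io(tree(option(char))), string), io(tree(option(char)))), B ↦ io(tree(option(char))), S ↦ char }, so B ↦ io(tree(option(char))).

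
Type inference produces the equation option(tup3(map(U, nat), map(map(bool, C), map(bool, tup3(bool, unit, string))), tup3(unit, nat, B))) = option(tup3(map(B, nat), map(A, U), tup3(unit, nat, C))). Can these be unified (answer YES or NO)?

Decompose option/1: tup3(map(U, nat), map(map(bool, C), map(bool, tup3(bool, unit, string))), tup3(unit, nat, B)) = tup3(map(B, nat), map(A, U), tup3(unit, nat, C)).
Decompose tup3/3: map(U, nat) = map(B, nat),  map(map(bool, C), map(bool, tup3(bool, unit, string))) = map(A, U),  tup3(unit, nat, B) = tup3(unit, nat, C).
Decompose map/2: U = B,  nat = nat.
Bind U := B; substituting into the one remaining equation that mentions U gives: map(map(bool, C), map(bool, tup3(bool, unit, string))) = map(A, B).
Delete trivial equation nat = nat.
Decompose map/2: map(bool, C) = A,  map(bool, tup3(bool, unit, string)) = B.
Bind A := map(bool, C); no other remaining equation mentions A.
Bind B := map(bool, tup3(bool, unit, string)); substituting into the remaining equation gives: tup3(unit, nat, map(bool, tup3(bool, unit, string))) = tup3(unit, nat, C). Substituting into the earlier binding gives U := map(bool, tup3(bool, unit, string)).
Decompose tup3/3: unit = unit,  nat = nat,  map(bool, tup3(bool, unit, string)) = C.
Delete trivial equation unit = unit.
Delete trivial equation nat = nat.
Bind C := map(bool, tup3(bool, unit, string)). Substituting into the earlier binding gives A := map(bool, map(bool, tup3(bool, unit, string))).
No equations remain and no clash or occurs-check failure arose, so a unifier exists.

YES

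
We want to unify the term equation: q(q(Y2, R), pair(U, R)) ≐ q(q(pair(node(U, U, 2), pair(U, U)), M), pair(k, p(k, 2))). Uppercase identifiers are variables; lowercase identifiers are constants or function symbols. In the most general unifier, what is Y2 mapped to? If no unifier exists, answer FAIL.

pair(node(k, k, 2), pair(k, k))

Decompose q/2: q(Y2, R) ≐ q(pair(node(U, U, 2), pair(U, U)), M),  pair(U, R) ≐ pair(k, p(k, 2)).
Decompose q/2: Y2 ≐ pair(node(U, U, 2), pair(U, U)),  R ≐ M.
Bind Y2 := pair(node(U, U, 2), pair(U, U)); no other remaining equation mentions Y2.
Bind R := M; substituting into the remaining equation gives: pair(U, M) ≐ pair(k, p(k, 2)).
Decompose pair/2: U ≐ k,  M ≐ p(k, 2).
Bind U := k; no other remaining equation mentions U. Substituting into the earlier binding gives Y2 := pair(node(k, k, 2), pair(k, k)).
Bind M := p(k, 2). Substituting into the earlier binding gives R := p(k, 2).
MGU = { Y2 := pair(node(k, k, 2), pair(k, k)), R := p(k, 2), U := k, M := p(k, 2) }, so Y2 := pair(node(k, k, 2), pair(k, k)).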